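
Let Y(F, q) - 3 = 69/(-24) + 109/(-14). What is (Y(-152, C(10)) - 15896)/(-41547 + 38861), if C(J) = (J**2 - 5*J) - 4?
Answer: 890605/150416 ≈ 5.9209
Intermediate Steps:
C(J) = -4 + J**2 - 5*J
Y(F, q) = -429/56 (Y(F, q) = 3 + (69/(-24) + 109/(-14)) = 3 + (69*(-1/24) + 109*(-1/14)) = 3 + (-23/8 - 109/14) = 3 - 597/56 = -429/56)
(Y(-152, C(10)) - 15896)/(-41547 + 38861) = (-429/56 - 15896)/(-41547 + 38861) = -890605/56/(-2686) = -890605/56*(-1/2686) = 890605/150416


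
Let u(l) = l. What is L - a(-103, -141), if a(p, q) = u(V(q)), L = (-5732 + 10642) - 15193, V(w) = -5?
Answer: -10278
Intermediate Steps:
L = -10283 (L = 4910 - 15193 = -10283)
a(p, q) = -5
L - a(-103, -141) = -10283 - 1*(-5) = -10283 + 5 = -10278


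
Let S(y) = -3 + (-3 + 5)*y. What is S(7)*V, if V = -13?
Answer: -143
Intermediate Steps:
S(y) = -3 + 2*y
S(7)*V = (-3 + 2*7)*(-13) = (-3 + 14)*(-13) = 11*(-13) = -143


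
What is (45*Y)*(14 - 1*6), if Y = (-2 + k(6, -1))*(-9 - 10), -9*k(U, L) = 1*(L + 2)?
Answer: 14440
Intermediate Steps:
k(U, L) = -2/9 - L/9 (k(U, L) = -(L + 2)/9 = -(2 + L)/9 = -2/9 - L/9)
Y = 361/9 (Y = (-2 + (-2/9 - ⅑*(-1)))*(-9 - 10) = (-2 + (-2/9 + ⅑))*(-19) = (-2 - ⅑)*(-19) = -19/9*(-19) = 361/9 ≈ 40.111)
(45*Y)*(14 - 1*6) = (45*(361/9))*(14 - 1*6) = 1805*(14 - 6) = 1805*8 = 14440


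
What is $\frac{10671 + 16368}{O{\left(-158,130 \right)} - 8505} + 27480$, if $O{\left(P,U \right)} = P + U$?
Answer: $\frac{234459801}{8533} \approx 27477.0$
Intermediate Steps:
$\frac{10671 + 16368}{O{\left(-158,130 \right)} - 8505} + 27480 = \frac{10671 + 16368}{\left(-158 + 130\right) - 8505} + 27480 = \frac{27039}{-28 - 8505} + 27480 = \frac{27039}{-8533} + 27480 = 27039 \left(- \frac{1}{8533}\right) + 27480 = - \frac{27039}{8533} + 27480 = \frac{234459801}{8533}$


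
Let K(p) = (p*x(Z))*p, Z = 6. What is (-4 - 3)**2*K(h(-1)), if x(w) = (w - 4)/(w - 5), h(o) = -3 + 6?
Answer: 882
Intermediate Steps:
h(o) = 3
x(w) = (-4 + w)/(-5 + w)
K(p) = 2*p**2 (K(p) = (p*((-4 + 6)/(-5 + 6)))*p = (p*(2/1))*p = (p*(1*2))*p = (p*2)*p = (2*p)*p = 2*p**2)
(-4 - 3)**2*K(h(-1)) = (-4 - 3)**2*(2*3**2) = (-7)**2*(2*9) = 49*18 = 882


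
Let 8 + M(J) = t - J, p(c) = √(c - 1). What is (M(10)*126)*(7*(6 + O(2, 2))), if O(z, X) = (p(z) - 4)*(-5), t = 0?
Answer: -333396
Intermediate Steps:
p(c) = √(-1 + c)
O(z, X) = 20 - 5*√(-1 + z) (O(z, X) = (√(-1 + z) - 4)*(-5) = (-4 + √(-1 + z))*(-5) = 20 - 5*√(-1 + z))
M(J) = -8 - J (M(J) = -8 + (0 - J) = -8 - J)
(M(10)*126)*(7*(6 + O(2, 2))) = ((-8 - 1*10)*126)*(7*(6 + (20 - 5*√(-1 + 2)))) = ((-8 - 10)*126)*(7*(6 + (20 - 5*√1))) = (-18*126)*(7*(6 + (20 - 5*1))) = -15876*(6 + (20 - 5)) = -15876*(6 + 15) = -15876*21 = -2268*147 = -333396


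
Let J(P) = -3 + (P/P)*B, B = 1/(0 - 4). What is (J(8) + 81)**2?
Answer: 96721/16 ≈ 6045.1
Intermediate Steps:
B = -1/4 (B = 1/(-4) = -1/4 ≈ -0.25000)
J(P) = -13/4 (J(P) = -3 + (P/P)*(-1/4) = -3 + 1*(-1/4) = -3 - 1/4 = -13/4)
(J(8) + 81)**2 = (-13/4 + 81)**2 = (311/4)**2 = 96721/16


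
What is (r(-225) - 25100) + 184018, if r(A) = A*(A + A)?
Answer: 260168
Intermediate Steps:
r(A) = 2*A² (r(A) = A*(2*A) = 2*A²)
(r(-225) - 25100) + 184018 = (2*(-225)² - 25100) + 184018 = (2*50625 - 25100) + 184018 = (101250 - 25100) + 184018 = 76150 + 184018 = 260168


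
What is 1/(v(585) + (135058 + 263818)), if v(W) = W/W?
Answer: 1/398877 ≈ 2.5070e-6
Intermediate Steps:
v(W) = 1
1/(v(585) + (135058 + 263818)) = 1/(1 + (135058 + 263818)) = 1/(1 + 398876) = 1/398877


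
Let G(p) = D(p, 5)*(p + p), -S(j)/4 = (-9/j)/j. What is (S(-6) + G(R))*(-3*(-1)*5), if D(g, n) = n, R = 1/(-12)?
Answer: 5/2 ≈ 2.5000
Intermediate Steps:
R = -1/12 ≈ -0.083333
S(j) = 36/j² (S(j) = -4*(-9/j)/j = -(-36)/j² = 36/j²)
G(p) = 10*p (G(p) = 5*(p + p) = 5*(2*p) = 10*p)
(S(-6) + G(R))*(-3*(-1)*5) = (36/(-6)² + 10*(-1/12))*(-3*(-1)*5) = (36*(1/36) - ⅚)*(3*5) = (1 - ⅚)*15 = (⅙)*15 = 5/2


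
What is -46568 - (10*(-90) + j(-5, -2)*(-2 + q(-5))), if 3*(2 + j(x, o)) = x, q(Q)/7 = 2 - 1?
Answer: -136949/3 ≈ -45650.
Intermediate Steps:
q(Q) = 7 (q(Q) = 7*(2 - 1) = 7*1 = 7)
j(x, o) = -2 + x/3
-46568 - (10*(-90) + j(-5, -2)*(-2 + q(-5))) = -46568 - (10*(-90) + (-2 + (⅓)*(-5))*(-2 + 7)) = -46568 - (-900 + (-2 - 5/3)*5) = -46568 - (-900 - 11/3*5) = -46568 - (-900 - 55/3) = -46568 - 1*(-2755/3) = -46568 + 2755/3 = -136949/3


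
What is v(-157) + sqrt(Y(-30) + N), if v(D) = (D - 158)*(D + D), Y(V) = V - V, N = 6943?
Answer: 98910 + sqrt(6943) ≈ 98993.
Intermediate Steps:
Y(V) = 0
v(D) = 2*D*(-158 + D) (v(D) = (-158 + D)*(2*D) = 2*D*(-158 + D))
v(-157) + sqrt(Y(-30) + N) = 2*(-157)*(-158 - 157) + sqrt(0 + 6943) = 2*(-157)*(-315) + sqrt(6943) = 98910 + sqrt(6943)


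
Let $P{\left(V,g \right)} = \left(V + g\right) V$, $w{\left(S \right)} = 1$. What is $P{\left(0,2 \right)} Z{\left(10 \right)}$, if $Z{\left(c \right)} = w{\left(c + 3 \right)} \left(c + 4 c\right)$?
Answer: $0$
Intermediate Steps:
$P{\left(V,g \right)} = V \left(V + g\right)$
$Z{\left(c \right)} = 5 c$ ($Z{\left(c \right)} = 1 \left(c + 4 c\right) = 1 \cdot 5 c = 5 c$)
$P{\left(0,2 \right)} Z{\left(10 \right)} = 0 \left(0 + 2\right) 5 \cdot 10 = 0 \cdot 2 \cdot 50 = 0 \cdot 50 = 0$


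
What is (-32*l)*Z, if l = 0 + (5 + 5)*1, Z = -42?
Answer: 13440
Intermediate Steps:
l = 10 (l = 0 + 10*1 = 0 + 10 = 10)
(-32*l)*Z = -32*10*(-42) = -320*(-42) = 13440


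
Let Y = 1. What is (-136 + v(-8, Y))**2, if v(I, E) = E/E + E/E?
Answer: 17956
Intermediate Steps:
v(I, E) = 2 (v(I, E) = 1 + 1 = 2)
(-136 + v(-8, Y))**2 = (-136 + 2)**2 = (-134)**2 = 17956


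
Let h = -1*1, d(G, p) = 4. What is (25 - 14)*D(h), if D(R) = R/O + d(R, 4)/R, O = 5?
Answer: -231/5 ≈ -46.200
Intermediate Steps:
h = -1
D(R) = 4/R + R/5 (D(R) = R/5 + 4/R = 4/R + R/5)
(25 - 14)*D(h) = (25 - 14)*(4/(-1) + (1/5)*(-1)) = 11*(4*(-1) - 1/5) = 11*(-4 - 1/5) = 11*(-21/5) = -231/5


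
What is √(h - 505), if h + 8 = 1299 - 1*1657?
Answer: I*√871 ≈ 29.513*I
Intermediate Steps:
h = -366 (h = -8 + (1299 - 1*1657) = -8 + (1299 - 1657) = -8 - 358 = -366)
√(h - 505) = √(-366 - 505) = √(-871) = I*√871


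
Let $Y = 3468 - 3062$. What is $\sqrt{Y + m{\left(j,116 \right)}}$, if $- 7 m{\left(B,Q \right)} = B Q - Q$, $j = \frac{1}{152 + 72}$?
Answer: $\frac{\sqrt{331238}}{28} \approx 20.555$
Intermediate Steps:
$j = \frac{1}{224} \approx 0.0044643$
$m{\left(B,Q \right)} = \frac{Q}{7} - \frac{B Q}{7}$ ($m{\left(B,Q \right)} = - \frac{B Q - Q}{7} = - \frac{- Q + B Q}{7} = \frac{Q}{7} - \frac{B Q}{7}$)
$Y = 406$ ($Y = 3468 - 3062 = 406$)
$\sqrt{Y + m{\left(j,116 \right)}} = \sqrt{406 + \frac{1}{7} \cdot 116 \left(1 - \frac{1}{224}\right)} = \sqrt{406 + \frac{1}{7} \cdot 116 \cdot \frac{223}{224}} = \sqrt{406 + \frac{6467}{392}} = \sqrt{\frac{165619}{392}} = \frac{\sqrt{331238}}{28}$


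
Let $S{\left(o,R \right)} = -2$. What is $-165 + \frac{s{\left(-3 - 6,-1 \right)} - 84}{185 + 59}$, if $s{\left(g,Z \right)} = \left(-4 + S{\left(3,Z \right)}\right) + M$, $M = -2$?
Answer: $- \frac{10088}{61} \approx -165.38$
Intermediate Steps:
$s{\left(g,Z \right)} = -8$ ($s{\left(g,Z \right)} = \left(-4 - 2\right) - 2 = -6 - 2 = -8$)
$-165 + \frac{s{\left(-3 - 6,-1 \right)} - 84}{185 + 59} = -165 + \frac{-8 - 84}{185 + 59} = -165 - \frac{92}{244} = -165 - \frac{23}{61} = - \frac{10088}{61}$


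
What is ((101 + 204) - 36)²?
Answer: 72361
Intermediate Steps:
((101 + 204) - 36)² = (305 - 36)² = 269² = 72361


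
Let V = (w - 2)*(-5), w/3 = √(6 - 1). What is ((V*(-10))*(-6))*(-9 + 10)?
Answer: 600 - 900*√5 ≈ -1412.5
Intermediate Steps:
w = 3*√5 (w = 3*√(6 - 1) = 3*√5 ≈ 6.7082)
V = 10 - 15*√5 (V = (3*√5 - 2)*(-5) = (-2 + 3*√5)*(-5) = 10 - 15*√5 ≈ -23.541)
((V*(-10))*(-6))*(-9 + 10) = (((10 - 15*√5)*(-10))*(-6))*(-9 + 10) = ((-100 + 150*√5)*(-6))*1 = (600 - 900*√5)*1 = 600 - 900*√5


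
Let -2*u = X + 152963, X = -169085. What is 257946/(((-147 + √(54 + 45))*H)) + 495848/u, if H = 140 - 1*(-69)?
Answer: 106859545141/2013275055 - 42991*√11/249755 ≈ 52.507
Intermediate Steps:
H = 209 (H = 140 + 69 = 209)
u = 8061 (u = -(-169085 + 152963)/2 = -½*(-16122) = 8061)
257946/(((-147 + √(54 + 45))*H)) + 495848/u = 257946/(((-147 + √(54 + 45))*209)) + 495848/8061 = 257946/(((-147 + √99)*209)) + 495848*(1/8061) = 257946/(((-147 + 3*√11)*209)) + 495848/8061 = 257946/(-30723 + 627*√11) + 495848/8061 = 495848/8061 + 257946/(-30723 + 627*√11)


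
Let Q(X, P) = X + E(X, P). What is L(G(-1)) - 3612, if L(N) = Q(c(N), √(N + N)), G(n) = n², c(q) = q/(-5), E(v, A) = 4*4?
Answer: -17981/5 ≈ -3596.2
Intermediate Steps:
E(v, A) = 16
c(q) = -q/5 (c(q) = q*(-⅕) = -q/5)
Q(X, P) = 16 + X (Q(X, P) = X + 16 = 16 + X)
L(N) = 16 - N/5
L(G(-1)) - 3612 = (16 - ⅕*(-1)²) - 3612 = (16 - ⅕*1) - 3612 = (16 - ⅕) - 3612 = 79/5 - 3612 = -17981/5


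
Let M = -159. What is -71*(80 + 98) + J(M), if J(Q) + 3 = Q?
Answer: -12800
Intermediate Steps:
J(Q) = -3 + Q
-71*(80 + 98) + J(M) = -71*(80 + 98) + (-3 - 159) = -71*178 - 162 = -12638 - 162 = -12800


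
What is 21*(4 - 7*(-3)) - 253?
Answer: 272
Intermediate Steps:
21*(4 - 7*(-3)) - 253 = 21*(4 + 21) - 253 = 21*25 - 253 = 525 - 253 = 272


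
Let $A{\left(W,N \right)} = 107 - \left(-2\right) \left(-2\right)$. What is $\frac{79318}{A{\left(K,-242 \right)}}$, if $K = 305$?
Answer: $\frac{79318}{103} \approx 770.08$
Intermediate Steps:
$A{\left(W,N \right)} = 103$ ($A{\left(W,N \right)} = 107 - 4 = 103$)
$\frac{79318}{A{\left(K,-242 \right)}} = \frac{79318}{103}$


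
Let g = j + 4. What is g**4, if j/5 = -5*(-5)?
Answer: 276922881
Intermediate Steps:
j = 125 (j = 5*(-5*(-5)) = 5*25 = 125)
g = 129 (g = 125 + 4 = 129)
g**4 = 129**4 = 276922881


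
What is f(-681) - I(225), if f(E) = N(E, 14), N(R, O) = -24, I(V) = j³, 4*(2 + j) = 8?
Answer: -24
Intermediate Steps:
j = 0 (j = -2 + (¼)*8 = -2 + 2 = 0)
I(V) = 0 (I(V) = 0³ = 0)
f(E) = -24
f(-681) - I(225) = -24 - 1*0 = -24 + 0 = -24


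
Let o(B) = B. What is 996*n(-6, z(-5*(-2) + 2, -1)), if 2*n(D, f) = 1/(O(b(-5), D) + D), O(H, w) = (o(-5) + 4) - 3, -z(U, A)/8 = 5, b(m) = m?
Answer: -249/5 ≈ -49.800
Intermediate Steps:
z(U, A) = -40 (z(U, A) = -8*5 = -40)
O(H, w) = -4 (O(H, w) = (-5 + 4) - 3 = -1 - 3 = -4)
n(D, f) = 1/(2*(-4 + D))
996*n(-6, z(-5*(-2) + 2, -1)) = 996*(1/(2*(-4 - 6))) = 996*((1/2)/(-10)) = 996*((1/2)*(-1/10)) = 996*(-1/20) = -249/5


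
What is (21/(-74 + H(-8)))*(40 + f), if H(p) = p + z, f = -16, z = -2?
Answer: -6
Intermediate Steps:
H(p) = -2 + p (H(p) = p - 2 = -2 + p)
(21/(-74 + H(-8)))*(40 + f) = (21/(-74 + (-2 - 8)))*(40 - 16) = (21/(-74 - 10))*24 = (21/(-84))*24 = (21*(-1/84))*24 = -¼*24 = -6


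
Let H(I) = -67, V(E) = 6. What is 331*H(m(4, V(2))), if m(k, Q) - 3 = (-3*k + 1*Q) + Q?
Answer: -22177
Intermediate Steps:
m(k, Q) = 3 - 3*k + 2*Q (m(k, Q) = 3 + ((-3*k + 1*Q) + Q) = 3 + ((-3*k + Q) + Q) = 3 + ((Q - 3*k) + Q) = 3 + (-3*k + 2*Q) = 3 - 3*k + 2*Q)
331*H(m(4, V(2))) = 331*(-67) = -22177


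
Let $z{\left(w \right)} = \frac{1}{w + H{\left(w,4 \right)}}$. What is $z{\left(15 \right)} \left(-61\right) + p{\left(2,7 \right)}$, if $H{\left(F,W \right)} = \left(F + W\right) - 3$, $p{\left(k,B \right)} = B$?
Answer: $\frac{156}{31} \approx 5.0323$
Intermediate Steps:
$H{\left(F,W \right)} = -3 + F + W$
$z{\left(w \right)} = \frac{1}{1 + 2 w}$ ($z{\left(w \right)} = \frac{1}{w + \left(-3 + w + 4\right)} = \frac{1}{w + \left(1 + w\right)} = \frac{1}{1 + 2 w}$)
$z{\left(15 \right)} \left(-61\right) + p{\left(2,7 \right)} = \frac{1}{1 + 2 \cdot 15} \left(-61\right) + 7 = \frac{1}{1 + 30} \left(-61\right) + 7 = \frac{1}{31} \left(-61\right) + 7 = - \frac{61}{31} + 7 = \frac{156}{31}$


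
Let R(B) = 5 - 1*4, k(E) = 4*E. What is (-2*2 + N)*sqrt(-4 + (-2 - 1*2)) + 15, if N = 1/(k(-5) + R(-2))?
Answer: 15 - 154*I*sqrt(2)/19 ≈ 15.0 - 11.463*I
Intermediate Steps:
R(B) = 1 (R(B) = 5 - 4 = 1)
N = -1/19 (N = 1/(4*(-5) + 1) = 1/(-20 + 1) = 1/(-19) = -1/19 ≈ -0.052632)
(-2*2 + N)*sqrt(-4 + (-2 - 1*2)) + 15 = (-2*2 - 1/19)*sqrt(-4 + (-2 - 1*2)) + 15 = (-4 - 1/19)*sqrt(-4 + (-2 - 2)) + 15 = -77*sqrt(-4 - 4)/19 + 15 = -154*I*sqrt(2)/19 + 15 = 15 - 154*I*sqrt(2)/19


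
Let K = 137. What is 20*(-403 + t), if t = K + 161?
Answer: -2100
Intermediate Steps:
t = 298 (t = 137 + 161 = 298)
20*(-403 + t) = 20*(-403 + 298) = 20*(-105) = -2100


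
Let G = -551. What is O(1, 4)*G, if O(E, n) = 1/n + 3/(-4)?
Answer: 551/2 ≈ 275.50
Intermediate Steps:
O(E, n) = -¾ + 1/n (O(E, n) = 1/n + 3*(-¼) = 1/n - ¾ = -¾ + 1/n)
O(1, 4)*G = (-¾ + 1/4)*(-551) = (-¾ + ¼)*(-551) = -½*(-551) = 551/2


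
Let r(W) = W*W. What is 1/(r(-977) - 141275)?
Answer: 1/813254 ≈ 1.2296e-6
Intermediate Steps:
r(W) = W²
1/(r(-977) - 141275) = 1/((-977)² - 141275) = 1/(954529 - 141275) = 1/813254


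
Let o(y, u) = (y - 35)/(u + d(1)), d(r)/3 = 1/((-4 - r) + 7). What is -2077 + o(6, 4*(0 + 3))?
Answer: -56137/27 ≈ -2079.1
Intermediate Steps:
d(r) = 3/(3 - r) (d(r) = 3/((-4 - r) + 7) = 3/(3 - r))
o(y, u) = (-35 + y)/(3/2 + u) (o(y, u) = (y - 35)/(u - 3/(-3 + 1)) = (-35 + y)/(u - 3/(-2)) = (-35 + y)/(u - 3*(-½)) = (-35 + y)/(u + 3/2) = (-35 + y)/(3/2 + u))
-2077 + o(6, 4*(0 + 3)) = -2077 + 2*(-35 + 6)/(3 + 2*(4*(0 + 3))) = -2077 + 2*(-29)/(3 + 2*(4*3)) = -2077 + 2*(-29)/(3 + 2*12) = -2077 + 2*(-29)/(3 + 24) = -2077 + 2*(-29)/27 = -2077 + 2*(1/27)*(-29) = -2077 - 58/27 = -56137/27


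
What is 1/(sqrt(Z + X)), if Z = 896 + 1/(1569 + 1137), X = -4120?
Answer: -I*sqrt(23607530958)/8724143 ≈ -0.017612*I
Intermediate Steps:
Z = 2424577/2706 (Z = 896 + 1/2706 = 2424577/2706 ≈ 896.00)
1/(sqrt(Z + X)) = 1/(sqrt(2424577/2706 - 4120)) = 1/(sqrt(-8724143/2706)) = 1/(I*sqrt(23607530958)/2706) = -I*sqrt(23607530958)/8724143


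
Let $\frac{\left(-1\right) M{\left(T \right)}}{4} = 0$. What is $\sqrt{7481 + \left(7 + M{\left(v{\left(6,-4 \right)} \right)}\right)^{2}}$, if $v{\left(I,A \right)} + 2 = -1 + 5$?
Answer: $\sqrt{7530} \approx 86.776$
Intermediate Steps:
$v{\left(I,A \right)} = 2$ ($v{\left(I,A \right)} = -2 + \left(-1 + 5\right) = -2 + 4 = 2$)
$M{\left(T \right)} = 0$ ($M{\left(T \right)} = \left(-4\right) 0 = 0$)
$\sqrt{7481 + \left(7 + M{\left(v{\left(6,-4 \right)} \right)}\right)^{2}} = \sqrt{7481 + \left(7 + 0\right)^{2}} = \sqrt{7481 + 7^{2}} = \sqrt{7481 + 49} = \sqrt{7530}$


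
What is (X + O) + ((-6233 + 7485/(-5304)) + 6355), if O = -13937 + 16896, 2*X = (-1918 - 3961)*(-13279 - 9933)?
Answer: 120639044345/1768 ≈ 6.8235e+7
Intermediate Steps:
X = 68231674 (X = ((-1918 - 3961)*(-13279 - 9933))/2 = (-5879*(-23212))/2 = (1/2)*136463348 = 68231674)
O = 2959
(X + O) + ((-6233 + 7485/(-5304)) + 6355) = (68231674 + 2959) + ((-6233 + 7485/(-5304)) + 6355) = 68234633 + ((-6233 + 7485*(-1/5304)) + 6355) = 68234633 + ((-6233 - 2495/1768) + 6355) = 68234633 + (-11022439/1768 + 6355) = 68234633 + 213201/1768 = 120639044345/1768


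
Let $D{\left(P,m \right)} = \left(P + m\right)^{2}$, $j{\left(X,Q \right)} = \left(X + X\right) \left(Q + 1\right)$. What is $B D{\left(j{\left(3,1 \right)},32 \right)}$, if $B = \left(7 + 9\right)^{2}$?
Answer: $495616$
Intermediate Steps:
$j{\left(X,Q \right)} = 2 X \left(1 + Q\right)$
$B = 256$ ($B = 16^{2} = 256$)
$B D{\left(j{\left(3,1 \right)},32 \right)} = 256 \left(2 \cdot 3 \left(1 + 1\right) + 32\right)^{2} = 256 \left(2 \cdot 3 \cdot 2 + 32\right)^{2} = 256 \left(12 + 32\right)^{2} = 256 \cdot 44^{2} = 256 \cdot 1936 = 495616$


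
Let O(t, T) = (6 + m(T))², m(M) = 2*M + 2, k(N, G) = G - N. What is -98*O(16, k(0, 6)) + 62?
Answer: -39138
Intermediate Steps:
m(M) = 2 + 2*M
O(t, T) = (8 + 2*T)² (O(t, T) = (6 + (2 + 2*T))² = (8 + 2*T)²)
-98*O(16, k(0, 6)) + 62 = -392*(4 + (6 - 1*0))² + 62 = -392*(4 + (6 + 0))² + 62 = -392*(4 + 6)² + 62 = -392*10² + 62 = -392*100 + 62 = -98*400 + 62 = -39200 + 62 = -39138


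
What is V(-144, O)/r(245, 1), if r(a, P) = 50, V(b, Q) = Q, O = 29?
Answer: 29/50 ≈ 0.58000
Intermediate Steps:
V(-144, O)/r(245, 1) = 29/50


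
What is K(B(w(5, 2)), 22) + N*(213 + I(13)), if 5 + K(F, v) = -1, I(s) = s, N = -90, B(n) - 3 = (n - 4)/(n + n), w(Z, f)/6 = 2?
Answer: -20346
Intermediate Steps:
w(Z, f) = 12 (w(Z, f) = 6*2 = 12)
B(n) = 3 + (-4 + n)/(2*n) (B(n) = 3 + (n - 4)/(n + n) = 3 + (-4 + n)/((2*n)) = 3 + (-4 + n)*(1/(2*n)) = 3 + (-4 + n)/(2*n))
K(F, v) = -6 (K(F, v) = -5 - 1 = -6)
K(B(w(5, 2)), 22) + N*(213 + I(13)) = -6 - 90*(213 + 13) = -6 - 90*226 = -6 - 20340 = -20346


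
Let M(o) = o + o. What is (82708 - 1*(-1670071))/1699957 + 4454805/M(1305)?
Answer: 10309594145/6036582 ≈ 1707.9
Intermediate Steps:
M(o) = 2*o
(82708 - 1*(-1670071))/1699957 + 4454805/M(1305) = (82708 - 1*(-1670071))/1699957 + 4454805/((2*1305)) = (82708 + 1670071)*(1/1699957) + 4454805/2610 = 1752779*(1/1699957) + 4454805*(1/2610) = 35771/34693 + 296987/174 = 10309594145/6036582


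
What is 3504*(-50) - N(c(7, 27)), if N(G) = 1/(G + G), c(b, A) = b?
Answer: -2452801/14 ≈ -1.7520e+5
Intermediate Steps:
N(G) = 1/(2*G)
3504*(-50) - N(c(7, 27)) = 3504*(-50) - 1/(2*7) = -175200 - 1/(2*7) = -175200 - 1*1/14 = -175200 - 1/14 = -2452801/14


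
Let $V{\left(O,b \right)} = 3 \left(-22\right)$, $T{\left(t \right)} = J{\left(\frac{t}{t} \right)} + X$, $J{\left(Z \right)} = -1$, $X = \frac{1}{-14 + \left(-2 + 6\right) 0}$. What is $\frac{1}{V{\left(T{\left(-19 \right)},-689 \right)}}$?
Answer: $- \frac{1}{66} \approx -0.015152$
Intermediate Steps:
$X = - \frac{1}{14}$ ($X = \frac{1}{-14 + 4 \cdot 0} = \frac{1}{-14 + 0} = \frac{1}{-14} = - \frac{1}{14} \approx -0.071429$)
$T{\left(t \right)} = - \frac{15}{14}$ ($T{\left(t \right)} = -1 - \frac{1}{14} = - \frac{15}{14}$)
$V{\left(O,b \right)} = -66$
$\frac{1}{V{\left(T{\left(-19 \right)},-689 \right)}} = \frac{1}{-66} = - \frac{1}{66}$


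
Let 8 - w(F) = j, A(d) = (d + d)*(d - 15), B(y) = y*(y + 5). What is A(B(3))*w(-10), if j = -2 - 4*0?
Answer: 4320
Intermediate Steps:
B(y) = y*(5 + y)
A(d) = 2*d*(-15 + d) (A(d) = (2*d)*(-15 + d) = 2*d*(-15 + d))
j = -2 (j = -2 + 0 = -2)
w(F) = 10 (w(F) = 8 - 1*(-2) = 8 + 2 = 10)
A(B(3))*w(-10) = (2*(3*(5 + 3))*(-15 + 3*(5 + 3)))*10 = (2*(3*8)*(-15 + 3*8))*10 = (2*24*(-15 + 24))*10 = (2*24*9)*10 = 432*10 = 4320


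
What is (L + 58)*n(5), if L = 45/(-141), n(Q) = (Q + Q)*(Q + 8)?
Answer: 352430/47 ≈ 7498.5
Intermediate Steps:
n(Q) = 2*Q*(8 + Q) (n(Q) = (2*Q)*(8 + Q) = 2*Q*(8 + Q))
L = -15/47 (L = 45*(-1/141) = -15/47 ≈ -0.31915)
(L + 58)*n(5) = (-15/47 + 58)*(2*5*(8 + 5)) = 2711*(2*5*13)/47 = (2711/47)*130 = 352430/47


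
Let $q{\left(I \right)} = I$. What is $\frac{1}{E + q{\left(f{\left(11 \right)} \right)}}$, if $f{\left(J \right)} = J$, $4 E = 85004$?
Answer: $\frac{1}{21262} \approx 4.7032 \cdot 10^{-5}$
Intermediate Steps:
$E = 21251$ ($E = \frac{1}{4} \cdot 85004 = 21251$)
$\frac{1}{E + q{\left(f{\left(11 \right)} \right)}} = \frac{1}{21251 + 11} = \frac{1}{21262}$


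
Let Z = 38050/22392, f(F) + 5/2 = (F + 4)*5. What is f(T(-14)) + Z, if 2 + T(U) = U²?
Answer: 11075075/11196 ≈ 989.20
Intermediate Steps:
T(U) = -2 + U²
f(F) = 35/2 + 5*F (f(F) = -5/2 + (F + 4)*5 = -5/2 + (4 + F)*5 = -5/2 + (20 + 5*F) = 35/2 + 5*F)
Z = 19025/11196 (Z = 38050*(1/22392) = 19025/11196 ≈ 1.6993)
f(T(-14)) + Z = (35/2 + 5*(-2 + (-14)²)) + 19025/11196 = (35/2 + 5*(-2 + 196)) + 19025/11196 = (35/2 + 5*194) + 19025/11196 = (35/2 + 970) + 19025/11196 = 1975/2 + 19025/11196 = 11075075/11196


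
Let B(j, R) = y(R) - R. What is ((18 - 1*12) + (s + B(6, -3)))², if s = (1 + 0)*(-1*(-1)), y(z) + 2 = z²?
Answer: 289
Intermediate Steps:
y(z) = -2 + z²
s = 1 (s = 1*1 = 1)
B(j, R) = -2 + R² - R (B(j, R) = (-2 + R²) - R = -2 + R² - R)
((18 - 1*12) + (s + B(6, -3)))² = ((18 - 1*12) + (1 + (-2 + (-3)² - 1*(-3))))² = ((18 - 12) + (1 + (-2 + 9 + 3)))² = (6 + (1 + 10))² = (6 + 11)² = 17² = 289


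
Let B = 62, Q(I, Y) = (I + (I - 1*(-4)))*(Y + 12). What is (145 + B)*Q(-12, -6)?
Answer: -24840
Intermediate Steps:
Q(I, Y) = (4 + 2*I)*(12 + Y) (Q(I, Y) = (I + (I + 4))*(12 + Y) = (I + (4 + I))*(12 + Y) = (4 + 2*I)*(12 + Y))
(145 + B)*Q(-12, -6) = (145 + 62)*(48 + 4*(-6) + 24*(-12) + 2*(-12)*(-6)) = 207*(48 - 24 - 288 + 144) = 207*(-120) = -24840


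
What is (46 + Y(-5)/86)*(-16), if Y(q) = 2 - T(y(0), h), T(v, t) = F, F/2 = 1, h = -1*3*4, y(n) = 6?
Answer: -736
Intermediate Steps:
h = -12 (h = -3*4 = -12)
F = 2 (F = 2*1 = 2)
T(v, t) = 2
Y(q) = 0 (Y(q) = 2 - 1*2 = 2 - 2 = 0)
(46 + Y(-5)/86)*(-16) = (46 + 0/86)*(-16) = (46 + 0*(1/86))*(-16) = (46 + 0)*(-16) = 46*(-16) = -736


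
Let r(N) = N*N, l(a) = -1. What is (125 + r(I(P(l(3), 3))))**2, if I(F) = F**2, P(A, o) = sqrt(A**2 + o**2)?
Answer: 50625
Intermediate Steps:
r(N) = N**2
(125 + r(I(P(l(3), 3))))**2 = (125 + ((sqrt((-1)**2 + 3**2))**2)**2)**2 = (125 + ((sqrt(1 + 9))**2)**2)**2 = (125 + ((sqrt(10))**2)**2)**2 = (125 + 10**2)**2 = (125 + 100)**2 = 225**2 = 50625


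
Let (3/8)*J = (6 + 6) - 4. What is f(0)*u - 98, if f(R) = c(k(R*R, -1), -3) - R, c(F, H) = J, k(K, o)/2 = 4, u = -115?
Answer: -7654/3 ≈ -2551.3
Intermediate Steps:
k(K, o) = 8 (k(K, o) = 2*4 = 8)
J = 64/3 (J = 8*((6 + 6) - 4)/3 = 8*(12 - 4)/3 = (8/3)*8 = 64/3 ≈ 21.333)
c(F, H) = 64/3
f(R) = 64/3 - R
f(0)*u - 98 = (64/3 - 1*0)*(-115) - 98 = (64/3 + 0)*(-115) - 98 = (64/3)*(-115) - 98 = -7360/3 - 98 = -7654/3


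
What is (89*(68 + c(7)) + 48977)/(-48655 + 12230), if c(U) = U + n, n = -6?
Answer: -1778/1175 ≈ -1.5132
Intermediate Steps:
c(U) = -6 + U (c(U) = U - 6 = -6 + U)
(89*(68 + c(7)) + 48977)/(-48655 + 12230) = (89*(68 + (-6 + 7)) + 48977)/(-48655 + 12230) = (89*(68 + 1) + 48977)/(-36425) = (89*69 + 48977)*(-1/36425) = (6141 + 48977)*(-1/36425) = 55118*(-1/36425) = -1778/1175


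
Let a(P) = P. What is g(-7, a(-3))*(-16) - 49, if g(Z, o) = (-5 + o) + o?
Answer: 127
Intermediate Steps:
g(Z, o) = -5 + 2*o
g(-7, a(-3))*(-16) - 49 = (-5 + 2*(-3))*(-16) - 49 = (-5 - 6)*(-16) - 49 = -11*(-16) - 49 = 176 - 49 = 127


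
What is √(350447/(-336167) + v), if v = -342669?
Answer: I*√38724542475268390/336167 ≈ 585.38*I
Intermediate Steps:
√(350447/(-336167) + v) = √(350447/(-336167) - 342669) = √(350447*(-1/336167) - 342669) = √(-350447/336167 - 342669) = √(-115194360170/336167) = I*√38724542475268390/336167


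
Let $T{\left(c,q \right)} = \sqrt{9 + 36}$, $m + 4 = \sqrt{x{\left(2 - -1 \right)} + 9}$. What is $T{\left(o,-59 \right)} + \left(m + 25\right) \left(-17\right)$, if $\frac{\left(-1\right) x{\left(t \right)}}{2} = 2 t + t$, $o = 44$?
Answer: $-357 - 51 i + 3 \sqrt{5} \approx -350.29 - 51.0 i$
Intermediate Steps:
$x{\left(t \right)} = - 6 t$ ($x{\left(t \right)} = - 2 \left(2 t + t\right) = - 2 \cdot 3 t = - 6 t$)
$m = -4 + 3 i$ ($m = -4 + \sqrt{- 6 \left(2 - -1\right) + 9} = -4 + \sqrt{- 6 \left(2 + 1\right) + 9} = -4 + \sqrt{\left(-6\right) 3 + 9} = -4 + \sqrt{-18 + 9} = -4 + \sqrt{-9} = -4 + 3 i \approx -4.0 + 3.0 i$)
$T{\left(c,q \right)} = 3 \sqrt{5}$ ($T{\left(c,q \right)} = \sqrt{45} = 3 \sqrt{5}$)
$T{\left(o,-59 \right)} + \left(m + 25\right) \left(-17\right) = 3 \sqrt{5} + \left(\left(-4 + 3 i\right) + 25\right) \left(-17\right) = 3 \sqrt{5} + \left(21 + 3 i\right) \left(-17\right) = 3 \sqrt{5} - \left(357 + 51 i\right) = -357 - 51 i + 3 \sqrt{5}$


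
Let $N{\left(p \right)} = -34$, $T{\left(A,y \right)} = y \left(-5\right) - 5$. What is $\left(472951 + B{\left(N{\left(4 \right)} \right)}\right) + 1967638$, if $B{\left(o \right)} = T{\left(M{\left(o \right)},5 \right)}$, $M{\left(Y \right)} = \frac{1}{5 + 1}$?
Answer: $2440559$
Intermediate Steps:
$M{\left(Y \right)} = \frac{1}{6}$
$T{\left(A,y \right)} = -5 - 5 y$ ($T{\left(A,y \right)} = - 5 y - 5 = -5 - 5 y$)
$B{\left(o \right)} = -30$ ($B{\left(o \right)} = -5 - 25 = -30$)
$\left(472951 + B{\left(N{\left(4 \right)} \right)}\right) + 1967638 = \left(472951 - 30\right) + 1967638 = 472921 + 1967638 = 2440559$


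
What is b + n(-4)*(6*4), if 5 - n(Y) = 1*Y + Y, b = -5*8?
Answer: 272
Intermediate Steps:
b = -40
n(Y) = 5 - 2*Y (n(Y) = 5 - (1*Y + Y) = 5 - (Y + Y) = 5 - 2*Y)
b + n(-4)*(6*4) = -40 + (5 - 2*(-4))*(6*4) = -40 + (5 + 8)*24 = -40 + 13*24 = -40 + 312 = 272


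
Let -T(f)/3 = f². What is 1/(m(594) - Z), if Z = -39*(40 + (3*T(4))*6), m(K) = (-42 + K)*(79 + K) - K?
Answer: 1/338766 ≈ 2.9519e-6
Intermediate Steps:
T(f) = -3*f²
m(K) = -K + (-42 + K)*(79 + K)
Z = 32136 (Z = -39*(40 + (3*(-3*4²))*6) = -39*(40 + (3*(-3*16))*6) = -39*(40 + (3*(-48))*6) = -39*(40 - 144*6) = -39*(40 - 864) = -39*(-824) = 32136)
1/(m(594) - Z) = 1/((-3318 + 594² + 36*594) - 1*32136) = 1/((-3318 + 352836 + 21384) - 32136) = 1/(370902 - 32136) = 1/338766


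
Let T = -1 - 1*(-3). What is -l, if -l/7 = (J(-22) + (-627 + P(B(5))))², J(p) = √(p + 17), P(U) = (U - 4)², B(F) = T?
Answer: 2716868 - 8722*I*√5 ≈ 2.7169e+6 - 19503.0*I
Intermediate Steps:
T = 2 (T = -1 + 3 = 2)
B(F) = 2
P(U) = (-4 + U)²
J(p) = √(17 + p)
l = -7*(-623 + I*√5)² (l = -7*(√(17 - 22) + (-627 + (-4 + 2)²))² = -7*(√(-5) + (-627 + (-2)²))² = -7*(I*√5 + (-627 + 4))² = -7*(I*√5 - 623)² = -7*(-623 + I*√5)² ≈ -2.7169e+6 + 19503.0*I)
-l = -(-2716868 + 8722*I*√5) = 2716868 - 8722*I*√5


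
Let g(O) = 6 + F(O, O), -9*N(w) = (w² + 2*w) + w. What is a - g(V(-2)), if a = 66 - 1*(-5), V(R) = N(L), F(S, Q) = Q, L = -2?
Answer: 583/9 ≈ 64.778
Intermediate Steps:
N(w) = -w/3 - w²/9 (N(w) = -((w² + 2*w) + w)/9 = -(w² + 3*w)/9 = -w/3 - w²/9)
V(R) = 2/9 (V(R) = -⅑*(-2)*(3 - 2) = -⅑*(-2)*1 = 2/9)
a = 71 (a = 66 + 5 = 71)
g(O) = 6 + O
a - g(V(-2)) = 71 - (6 + 2/9) = 71 - 1*56/9 = 71 - 56/9 = 583/9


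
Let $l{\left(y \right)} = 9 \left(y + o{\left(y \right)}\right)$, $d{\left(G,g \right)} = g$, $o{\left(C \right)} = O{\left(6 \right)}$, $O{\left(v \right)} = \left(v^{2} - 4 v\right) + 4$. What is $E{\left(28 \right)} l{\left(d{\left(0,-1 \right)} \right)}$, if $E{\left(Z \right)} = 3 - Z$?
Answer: $-3375$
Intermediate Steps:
$O{\left(v \right)} = 4 + v^{2} - 4 v$
$o{\left(C \right)} = 16$ ($o{\left(C \right)} = 4 + 6^{2} - 24 = 4 + 36 - 24 = 16$)
$l{\left(y \right)} = 144 + 9 y$ ($l{\left(y \right)} = 9 \left(y + 16\right) = 9 \left(16 + y\right) = 144 + 9 y$)
$E{\left(28 \right)} l{\left(d{\left(0,-1 \right)} \right)} = \left(3 - 28\right) \left(144 + 9 \left(-1\right)\right) = \left(3 - 28\right) \left(144 - 9\right) = \left(-25\right) 135 = -3375$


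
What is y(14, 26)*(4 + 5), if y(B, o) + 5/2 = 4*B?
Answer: 963/2 ≈ 481.50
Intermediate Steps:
y(B, o) = -5/2 + 4*B
y(14, 26)*(4 + 5) = (-5/2 + 4*14)*(4 + 5) = (-5/2 + 56)*9 = (107/2)*9 = 963/2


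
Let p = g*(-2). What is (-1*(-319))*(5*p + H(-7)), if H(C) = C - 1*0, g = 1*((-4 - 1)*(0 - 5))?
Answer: -81983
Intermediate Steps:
g = 25 (g = 1*(-5*(-5)) = 1*25 = 25)
p = -50 (p = 25*(-2) = -50)
H(C) = C (H(C) = C + 0 = C)
(-1*(-319))*(5*p + H(-7)) = (-1*(-319))*(5*(-50) - 7) = 319*(-250 - 7) = 319*(-257) = -81983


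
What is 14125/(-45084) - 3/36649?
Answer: -517802377/1652283516 ≈ -0.31339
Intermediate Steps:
14125/(-45084) - 3/36649 = 14125*(-1/45084) - 3*1/36649 = -14125/45084 - 3/36649 = -517802377/1652283516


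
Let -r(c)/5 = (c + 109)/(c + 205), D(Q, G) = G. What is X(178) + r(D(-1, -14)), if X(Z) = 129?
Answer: 24164/191 ≈ 126.51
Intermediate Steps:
r(c) = -5*(109 + c)/(205 + c) (r(c) = -5*(c + 109)/(c + 205) = -5*(109 + c)/(205 + c))
X(178) + r(D(-1, -14)) = 129 + 5*(-109 - 1*(-14))/(205 - 14) = 129 + 5*(-109 + 14)/191 = 129 + 5*(1/191)*(-95) = 129 - 475/191 = 24164/191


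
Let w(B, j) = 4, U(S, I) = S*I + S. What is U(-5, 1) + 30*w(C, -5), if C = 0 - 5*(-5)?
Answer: 110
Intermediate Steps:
U(S, I) = S + I*S (U(S, I) = I*S + S = S + I*S)
C = 25 (C = 0 + 25 = 25)
U(-5, 1) + 30*w(C, -5) = -5*(1 + 1) + 30*4 = -5*2 + 120 = -10 + 120 = 110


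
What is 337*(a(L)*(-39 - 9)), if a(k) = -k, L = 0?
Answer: 0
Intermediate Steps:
337*(a(L)*(-39 - 9)) = 337*((-1*0)*(-39 - 9)) = 337*(0*(-48)) = 337*0 = 0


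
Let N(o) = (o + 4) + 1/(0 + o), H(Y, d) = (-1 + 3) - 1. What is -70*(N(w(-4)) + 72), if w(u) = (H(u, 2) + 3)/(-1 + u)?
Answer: -10353/2 ≈ -5176.5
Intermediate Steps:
H(Y, d) = 1 (H(Y, d) = 2 - 1 = 1)
w(u) = 4/(-1 + u) (w(u) = (1 + 3)/(-1 + u) = 4/(-1 + u))
N(o) = 4 + o + 1/o (N(o) = (4 + o) + 1/o = 4 + o + 1/o)
-70*(N(w(-4)) + 72) = -70*((4 + 4/(-1 - 4) + 1/(4/(-1 - 4))) + 72) = -70*((4 + 4/(-5) + 1/(4/(-5))) + 72) = -70*((4 + 4*(-⅕) + 1/(4*(-⅕))) + 72) = -70*((4 - ⅘ + 1/(-⅘)) + 72) = -70*((4 - ⅘ - 5/4) + 72) = -70*(39/20 + 72) = -70*1479/20 = -10353/2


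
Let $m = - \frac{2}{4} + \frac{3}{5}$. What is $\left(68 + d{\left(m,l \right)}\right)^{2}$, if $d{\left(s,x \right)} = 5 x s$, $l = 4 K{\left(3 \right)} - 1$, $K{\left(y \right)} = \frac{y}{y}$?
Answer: $\frac{19321}{4} \approx 4830.3$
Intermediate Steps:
$K{\left(y \right)} = 1$
$l = 3$ ($l = 4 \cdot 1 - 1 = 4 - 1 = 3$)
$m = \frac{1}{10}$ ($m = \left(-2\right) \frac{1}{4} + 3 \cdot \frac{1}{5} = - \frac{1}{2} + \frac{3}{5} = \frac{1}{10} \approx 0.1$)
$d{\left(s,x \right)} = 5 s x$
$\left(68 + d{\left(m,l \right)}\right)^{2} = \left(68 + 5 \cdot \frac{1}{10} \cdot 3\right)^{2} = \left(68 + \frac{3}{2}\right)^{2} = \left(\frac{139}{2}\right)^{2} = \frac{19321}{4}$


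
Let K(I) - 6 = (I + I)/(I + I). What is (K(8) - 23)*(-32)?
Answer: 512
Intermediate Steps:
K(I) = 7 (K(I) = 6 + (I + I)/(I + I) = 6 + (2*I)/((2*I)) = 6 + (2*I)*(1/(2*I)) = 6 + 1 = 7)
(K(8) - 23)*(-32) = (7 - 23)*(-32) = -16*(-32) = 512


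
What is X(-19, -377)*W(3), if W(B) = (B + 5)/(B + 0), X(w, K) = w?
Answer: -152/3 ≈ -50.667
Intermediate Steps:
W(B) = (5 + B)/B
X(-19, -377)*W(3) = -19*(5 + 3)/3 = -19*8/3 = -152/3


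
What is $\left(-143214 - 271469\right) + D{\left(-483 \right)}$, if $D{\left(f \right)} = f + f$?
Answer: $-415649$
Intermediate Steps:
$D{\left(f \right)} = 2 f$
$\left(-143214 - 271469\right) + D{\left(-483 \right)} = \left(-143214 - 271469\right) + 2 \left(-483\right) = -414683 - 966 = -415649$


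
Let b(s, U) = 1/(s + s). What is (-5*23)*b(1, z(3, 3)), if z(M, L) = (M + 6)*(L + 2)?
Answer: -115/2 ≈ -57.500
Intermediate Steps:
z(M, L) = (2 + L)*(6 + M) (z(M, L) = (6 + M)*(2 + L) = (2 + L)*(6 + M))
b(s, U) = 1/(2*s)
(-5*23)*b(1, z(3, 3)) = (-5*23)*((½)/1) = -115/2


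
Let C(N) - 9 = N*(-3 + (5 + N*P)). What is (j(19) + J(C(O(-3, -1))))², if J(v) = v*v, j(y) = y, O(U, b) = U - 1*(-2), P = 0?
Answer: 4624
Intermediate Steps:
O(U, b) = 2 + U (O(U, b) = U + 2 = 2 + U)
C(N) = 9 + 2*N (C(N) = 9 + N*(-3 + (5 + N*0)) = 9 + N*(-3 + (5 + 0)) = 9 + N*(-3 + 5) = 9 + N*2 = 9 + 2*N)
J(v) = v²
(j(19) + J(C(O(-3, -1))))² = (19 + (9 + 2*(2 - 3))²)² = (19 + (9 + 2*(-1))²)² = (19 + (9 - 2)²)² = (19 + 7²)² = (19 + 49)² = 68² = 4624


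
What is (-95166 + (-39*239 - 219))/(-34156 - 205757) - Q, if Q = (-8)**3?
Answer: 13660018/26657 ≈ 512.44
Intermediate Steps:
Q = -512
(-95166 + (-39*239 - 219))/(-34156 - 205757) - Q = (-95166 + (-39*239 - 219))/(-34156 - 205757) - 1*(-512) = (-95166 + (-9321 - 219))/(-239913) + 512 = (-95166 - 9540)*(-1/239913) + 512 = -104706*(-1/239913) + 512 = 11634/26657 + 512 = 13660018/26657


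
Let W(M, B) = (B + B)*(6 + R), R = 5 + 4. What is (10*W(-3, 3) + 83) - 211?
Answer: 772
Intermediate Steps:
R = 9
W(M, B) = 30*B (W(M, B) = (B + B)*(6 + 9) = (2*B)*15 = 30*B)
(10*W(-3, 3) + 83) - 211 = (10*(30*3) + 83) - 211 = (10*90 + 83) - 211 = (900 + 83) - 211 = 983 - 211 = 772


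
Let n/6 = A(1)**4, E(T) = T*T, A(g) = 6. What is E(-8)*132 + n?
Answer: 16224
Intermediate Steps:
E(T) = T**2
n = 7776 (n = 6*6**4 = 6*1296 = 7776)
E(-8)*132 + n = (-8)**2*132 + 7776 = 64*132 + 7776 = 8448 + 7776 = 16224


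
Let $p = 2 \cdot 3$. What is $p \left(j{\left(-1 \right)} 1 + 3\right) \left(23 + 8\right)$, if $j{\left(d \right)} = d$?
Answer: $372$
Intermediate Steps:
$p = 6$
$p \left(j{\left(-1 \right)} 1 + 3\right) \left(23 + 8\right) = 6 \left(\left(-1\right) 1 + 3\right) \left(23 + 8\right) = 6 \left(-1 + 3\right) 31 = 6 \cdot 2 \cdot 31 = 12 \cdot 31 = 372$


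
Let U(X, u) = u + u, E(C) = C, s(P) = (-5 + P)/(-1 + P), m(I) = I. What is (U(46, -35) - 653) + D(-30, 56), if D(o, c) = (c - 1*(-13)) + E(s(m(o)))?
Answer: -20239/31 ≈ -652.87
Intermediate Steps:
s(P) = (-5 + P)/(-1 + P)
D(o, c) = 13 + c + (-5 + o)/(-1 + o) (D(o, c) = (c - 1*(-13)) + (-5 + o)/(-1 + o) = (c + 13) + (-5 + o)/(-1 + o) = (13 + c) + (-5 + o)/(-1 + o) = 13 + c + (-5 + o)/(-1 + o))
U(X, u) = 2*u
(U(46, -35) - 653) + D(-30, 56) = (2*(-35) - 653) + (-5 - 30 + (-1 - 30)*(13 + 56))/(-1 - 30) = (-70 - 653) + (-5 - 30 - 31*69)/(-31) = -723 - (-5 - 30 - 2139)/31 = -723 - 1/31*(-2174) = -723 + 2174/31 = -20239/31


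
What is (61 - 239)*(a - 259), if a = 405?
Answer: -25988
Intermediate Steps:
(61 - 239)*(a - 259) = (61 - 239)*(405 - 259) = -178*146 = -25988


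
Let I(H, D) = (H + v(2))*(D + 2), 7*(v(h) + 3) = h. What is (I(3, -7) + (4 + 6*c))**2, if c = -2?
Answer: 4356/49 ≈ 88.898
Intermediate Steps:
v(h) = -3 + h/7
I(H, D) = (2 + D)*(-19/7 + H) (I(H, D) = (H + (-3 + (1/7)*2))*(D + 2) = (H + (-3 + 2/7))*(2 + D) = (H - 19/7)*(2 + D) = (-19/7 + H)*(2 + D) = (2 + D)*(-19/7 + H))
(I(3, -7) + (4 + 6*c))**2 = ((-38/7 + 2*3 - 19/7*(-7) - 7*3) + (4 + 6*(-2)))**2 = ((-38/7 + 6 + 19 - 21) + (4 - 12))**2 = (-10/7 - 8)**2 = (-66/7)**2 = 4356/49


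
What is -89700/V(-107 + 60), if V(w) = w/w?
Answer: -89700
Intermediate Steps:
V(w) = 1
-89700/V(-107 + 60) = -89700/1 = -89700*1 = -89700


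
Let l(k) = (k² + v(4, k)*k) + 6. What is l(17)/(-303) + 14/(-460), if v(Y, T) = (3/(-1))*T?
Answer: 129439/69690 ≈ 1.8574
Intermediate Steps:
v(Y, T) = -3*T (v(Y, T) = (3*(-1))*T = -3*T)
l(k) = 6 - 2*k² (l(k) = (k² + (-3*k)*k) + 6 = (k² - 3*k²) + 6 = -2*k² + 6 = 6 - 2*k²)
l(17)/(-303) + 14/(-460) = (6 - 2*17²)/(-303) + 14/(-460) = (6 - 2*289)*(-1/303) + 14*(-1/460) = (6 - 578)*(-1/303) - 7/230 = -572*(-1/303) - 7/230 = 572/303 - 7/230 = 129439/69690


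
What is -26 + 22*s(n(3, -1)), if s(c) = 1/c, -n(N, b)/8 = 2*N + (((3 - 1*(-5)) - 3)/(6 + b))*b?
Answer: -531/20 ≈ -26.550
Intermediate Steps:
n(N, b) = -16*N - 40*b/(6 + b) (n(N, b) = -8*(2*N + (((3 - 1*(-5)) - 3)/(6 + b))*b) = -8*(2*N + (((3 + 5) - 3)/(6 + b))*b) = -8*(2*N + ((8 - 3)/(6 + b))*b) = -8*(2*N + (5/(6 + b))*b) = -8*(2*N + 5*b/(6 + b)) = -16*N - 40*b/(6 + b))
-26 + 22*s(n(3, -1)) = -26 + 22/((8*(-12*3 - 5*(-1) - 2*3*(-1))/(6 - 1))) = -26 + 22/((8*(-36 + 5 + 6)/5)) = -26 + 22/((8*(⅕)*(-25))) = -26 + 22/(-40) = -26 + 22*(-1/40) = -26 - 11/20 = -531/20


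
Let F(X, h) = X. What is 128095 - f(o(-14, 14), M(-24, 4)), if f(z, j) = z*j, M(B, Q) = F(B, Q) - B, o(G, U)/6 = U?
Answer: 128095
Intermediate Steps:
o(G, U) = 6*U
M(B, Q) = 0 (M(B, Q) = B - B = 0)
f(z, j) = j*z
128095 - f(o(-14, 14), M(-24, 4)) = 128095 - 0*6*14 = 128095 - 0*84 = 128095 - 1*0 = 128095 + 0 = 128095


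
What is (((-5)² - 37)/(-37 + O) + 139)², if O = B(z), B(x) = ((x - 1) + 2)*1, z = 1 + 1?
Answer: 5612161/289 ≈ 19419.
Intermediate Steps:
z = 2
B(x) = 1 + x (B(x) = ((-1 + x) + 2)*1 = (1 + x)*1 = 1 + x)
O = 3 (O = 1 + 2 = 3)
(((-5)² - 37)/(-37 + O) + 139)² = (((-5)² - 37)/(-37 + 3) + 139)² = ((25 - 37)/(-34) + 139)² = (-12*(-1/34) + 139)² = (6/17 + 139)² = (2369/17)² = 5612161/289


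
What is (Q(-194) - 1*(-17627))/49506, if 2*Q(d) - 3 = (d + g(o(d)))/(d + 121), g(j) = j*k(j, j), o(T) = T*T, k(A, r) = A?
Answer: -1413894541/7227876 ≈ -195.62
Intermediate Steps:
o(T) = T²
g(j) = j² (g(j) = j*j = j²)
Q(d) = 3/2 + (d + d⁴)/(2*(121 + d)) (Q(d) = 3/2 + ((d + (d²)²)/(d + 121))/2 = 3/2 + ((d + d⁴)/(121 + d))/2 = 3/2 + (d + d⁴)/(2*(121 + d)))
(Q(-194) - 1*(-17627))/49506 = ((363 + (-194)⁴ + 4*(-194))/(2*(121 - 194)) - 1*(-17627))/49506 = ((½)*(363 + 1416468496 - 776)/(-73) + 17627)*(1/49506) = ((½)*(-1/73)*1416468083 + 17627)*(1/49506) = (-1416468083/146 + 17627)*(1/49506) = -1413894541/146*1/49506 = -1413894541/7227876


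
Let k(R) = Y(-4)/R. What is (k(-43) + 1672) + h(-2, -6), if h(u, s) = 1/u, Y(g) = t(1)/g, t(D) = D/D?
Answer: 287499/172 ≈ 1671.5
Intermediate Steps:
t(D) = 1
Y(g) = 1/g
k(R) = -1/(4*R) (k(R) = 1/((-4)*R) = -1/(4*R))
(k(-43) + 1672) + h(-2, -6) = (-¼/(-43) + 1672) + 1/(-2) = (-¼*(-1/43) + 1672) - ½ = (1/172 + 1672) - ½ = 287585/172 - ½ = 287499/172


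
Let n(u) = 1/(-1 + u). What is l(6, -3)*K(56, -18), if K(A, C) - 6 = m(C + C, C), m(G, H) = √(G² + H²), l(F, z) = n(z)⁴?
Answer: 3/128 + 9*√5/128 ≈ 0.18066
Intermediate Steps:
l(F, z) = (-1 + z)⁻⁴ (l(F, z) = (1/(-1 + z))⁴ = (-1 + z)⁻⁴)
K(A, C) = 6 + √5*√(C²) (K(A, C) = 6 + √((C + C)² + C²) = 6 + √((2*C)² + C²) = 6 + √(4*C² + C²) = 6 + √(5*C²) = 6 + √5*√(C²))
l(6, -3)*K(56, -18) = (6 + √5*√((-18)²))/(-1 - 3)⁴ = (6 + √5*√324)/(-4)⁴ = (6 + √5*18)/256 = (6 + 18*√5)/256 = 3/128 + 9*√5/128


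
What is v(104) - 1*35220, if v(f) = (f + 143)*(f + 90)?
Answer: 12698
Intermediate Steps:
v(f) = (90 + f)*(143 + f) (v(f) = (143 + f)*(90 + f) = (90 + f)*(143 + f))
v(104) - 1*35220 = (12870 + 104**2 + 233*104) - 1*35220 = (12870 + 10816 + 24232) - 35220 = 47918 - 35220 = 12698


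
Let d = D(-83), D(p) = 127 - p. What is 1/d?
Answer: 1/210 ≈ 0.0047619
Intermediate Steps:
d = 210 (d = 127 - 1*(-83) = 127 + 83 = 210)
1/d = 1/210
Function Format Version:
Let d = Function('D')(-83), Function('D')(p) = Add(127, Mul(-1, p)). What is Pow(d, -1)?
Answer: Rational(1, 210) ≈ 0.0047619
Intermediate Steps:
d = 210 (d = Add(127, Mul(-1, -83)) = Add(127, 83) = 210)
Pow(d, -1) = Pow(210, -1) = Rational(1, 210)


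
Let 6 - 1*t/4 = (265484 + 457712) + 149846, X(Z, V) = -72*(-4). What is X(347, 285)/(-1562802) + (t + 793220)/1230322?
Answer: -351519846482/160229140187 ≈ -2.1939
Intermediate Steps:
X(Z, V) = 288
t = -3492144 (t = 24 - 4*((265484 + 457712) + 149846) = 24 - 4*(723196 + 149846) = 24 - 4*873042 = 24 - 3492168 = -3492144)
X(347, 285)/(-1562802) + (t + 793220)/1230322 = 288/(-1562802) + (-3492144 + 793220)/1230322 = 288*(-1/1562802) - 2698924*1/1230322 = -48/260467 - 1349462/615161 = -351519846482/160229140187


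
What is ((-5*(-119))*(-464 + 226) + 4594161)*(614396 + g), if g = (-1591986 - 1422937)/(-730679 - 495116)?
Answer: 3353334416710254393/1225795 ≈ 2.7356e+12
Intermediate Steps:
g = 3014923/1225795 (g = -3014923/(-1225795) = -3014923*(-1/1225795) = 3014923/1225795 ≈ 2.4596)
((-5*(-119))*(-464 + 226) + 4594161)*(614396 + g) = ((-5*(-119))*(-464 + 226) + 4594161)*(614396 + 3014923/1225795) = (595*(-238) + 4594161)*(753126559743/1225795) = (-141610 + 4594161)*(753126559743/1225795) = 4452551*(753126559743/1225795) = 3353334416710254393/1225795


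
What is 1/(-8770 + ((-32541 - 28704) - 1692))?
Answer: -1/71707 ≈ -1.3946e-5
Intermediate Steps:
1/(-8770 + ((-32541 - 28704) - 1692)) = 1/(-8770 + (-61245 - 1692)) = 1/(-8770 - 62937) = 1/(-71707) = -1/71707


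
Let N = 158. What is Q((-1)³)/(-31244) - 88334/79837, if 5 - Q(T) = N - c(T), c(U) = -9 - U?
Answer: -94725991/86014732 ≈ -1.1013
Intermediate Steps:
Q(T) = -162 - T (Q(T) = 5 - (158 - (-9 - T)) = 5 - (158 + (9 + T)) = 5 - (167 + T) = 5 + (-167 - T) = -162 - T)
Q((-1)³)/(-31244) - 88334/79837 = (-162 - 1*(-1)³)/(-31244) - 88334/79837 = (-162 - 1*(-1))*(-1/31244) - 88334*1/79837 = (-162 + 1)*(-1/31244) - 3046/2753 = -161*(-1/31244) - 3046/2753 = 161/31244 - 3046/2753 = -94725991/86014732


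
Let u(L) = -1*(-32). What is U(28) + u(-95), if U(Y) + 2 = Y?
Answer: 58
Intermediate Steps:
u(L) = 32
U(Y) = -2 + Y
U(28) + u(-95) = (-2 + 28) + 32 = 26 + 32 = 58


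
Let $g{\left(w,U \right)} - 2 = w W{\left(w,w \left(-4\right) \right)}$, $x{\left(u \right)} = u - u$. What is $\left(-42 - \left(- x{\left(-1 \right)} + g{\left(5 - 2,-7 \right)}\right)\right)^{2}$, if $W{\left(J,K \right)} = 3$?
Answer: $2809$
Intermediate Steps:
$x{\left(u \right)} = 0$
$g{\left(w,U \right)} = 2 + 3 w$ ($g{\left(w,U \right)} = 2 + w 3 = 2 + 3 w$)
$\left(-42 - \left(- x{\left(-1 \right)} + g{\left(5 - 2,-7 \right)}\right)\right)^{2} = \left(-42 + \left(0 - \left(2 + 3 \left(5 - 2\right)\right)\right)\right)^{2} = \left(-42 + \left(0 - \left(2 + 3 \cdot 3\right)\right)\right)^{2} = \left(-42 + \left(0 - \left(2 + 9\right)\right)\right)^{2} = \left(-42 + \left(0 - 11\right)\right)^{2} = \left(-42 - 11\right)^{2} = \left(-53\right)^{2} = 2809$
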